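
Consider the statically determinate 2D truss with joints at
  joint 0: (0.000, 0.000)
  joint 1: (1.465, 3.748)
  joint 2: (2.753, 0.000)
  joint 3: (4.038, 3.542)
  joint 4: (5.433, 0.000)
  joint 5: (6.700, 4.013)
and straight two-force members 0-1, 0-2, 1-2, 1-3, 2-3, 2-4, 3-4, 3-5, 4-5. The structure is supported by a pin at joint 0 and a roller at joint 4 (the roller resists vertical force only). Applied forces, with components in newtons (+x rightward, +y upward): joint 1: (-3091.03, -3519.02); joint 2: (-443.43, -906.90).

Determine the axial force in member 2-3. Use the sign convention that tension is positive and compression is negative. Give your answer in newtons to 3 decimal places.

N=6 nodes, M=9 members, R=3 reactions → 2N=12, M+R=12
member 0 (0-1): L=4.0241, (cx,cy)=(0.3641,0.9314)
member 1 (0-2): L=2.7530, (cx,cy)=(1.0000,0.0000)
member 2 (1-2): L=3.9631, (cx,cy)=(0.3250,-0.9457)
member 3 (1-3): L=2.5812, (cx,cy)=(0.9968,-0.0798)
member 4 (2-3): L=3.7679, (cx,cy)=(0.3410,0.9400)
member 5 (2-4): L=2.6800, (cx,cy)=(1.0000,0.0000)
member 6 (3-4): L=3.8068, (cx,cy)=(0.3664,-0.9304)
member 7 (3-5): L=2.7033, (cx,cy)=(0.9847,0.1742)
member 8 (4-5): L=4.2083, (cx,cy)=(0.3011,0.9536)
solve A·x = −loads:
  F[0-1] = -5529.2798 N (compression)
  F[0-2] = -1521.5111 N (compression)
  F[1-2] = +1679.3792 N (tension)
  F[1-3] = +533.9942 N (tension)
  F[2-3] = -724.7658 N (compression)
  F[2-4] = -285.1171 N (compression)
  F[3-4] = +778.0544 N (tension)
  F[3-5] = -0.0000 N (compression)
  F[4-5] = -0.0000 N (compression)
  Rx@0 = +3534.4600 N
  Ry@0 = +5149.8516 N
  Ry@4 = -723.9316 N

-724.766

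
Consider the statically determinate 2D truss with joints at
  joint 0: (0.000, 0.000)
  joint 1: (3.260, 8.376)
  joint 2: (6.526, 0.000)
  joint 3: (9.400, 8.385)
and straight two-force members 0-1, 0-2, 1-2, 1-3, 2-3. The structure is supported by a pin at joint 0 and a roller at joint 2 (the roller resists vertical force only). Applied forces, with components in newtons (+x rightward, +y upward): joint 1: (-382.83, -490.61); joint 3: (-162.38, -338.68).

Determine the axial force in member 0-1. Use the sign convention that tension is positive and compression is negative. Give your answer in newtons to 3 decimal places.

N=4 nodes, M=5 members, R=3 reactions → 2N=8, M+R=8
member 0 (0-1): L=8.9880, (cx,cy)=(0.3627,0.9319)
member 1 (0-2): L=6.5260, (cx,cy)=(1.0000,0.0000)
member 2 (1-2): L=8.9902, (cx,cy)=(0.3633,-0.9317)
member 3 (1-3): L=6.1400, (cx,cy)=(1.0000,0.0015)
member 4 (2-3): L=8.8639, (cx,cy)=(0.3242,0.9460)
solve A·x = −loads:
  F[0-1] = -854.5612 N (compression)
  F[0-2] = -235.2573 N (compression)
  F[1-2] = +328.1082 N (tension)
  F[1-3] = -46.3191 N (compression)
  F[2-3] = -357.9501 N (compression)
  Rx@0 = +545.2100 N
  Ry@0 = +796.3693 N
  Ry@2 = +32.9207 N

-854.561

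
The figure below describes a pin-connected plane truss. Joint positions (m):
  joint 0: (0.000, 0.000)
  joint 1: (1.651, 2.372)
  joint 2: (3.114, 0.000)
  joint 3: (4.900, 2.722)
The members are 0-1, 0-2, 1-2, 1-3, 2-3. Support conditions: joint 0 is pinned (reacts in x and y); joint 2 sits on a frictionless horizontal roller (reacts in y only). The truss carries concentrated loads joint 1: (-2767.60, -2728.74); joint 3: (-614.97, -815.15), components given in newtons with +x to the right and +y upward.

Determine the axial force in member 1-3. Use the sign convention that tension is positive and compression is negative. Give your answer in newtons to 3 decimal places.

N=4 nodes, M=5 members, R=3 reactions → 2N=8, M+R=8
member 0 (0-1): L=2.8900, (cx,cy)=(0.5713,0.8208)
member 1 (0-2): L=3.1140, (cx,cy)=(1.0000,0.0000)
member 2 (1-2): L=2.7869, (cx,cy)=(0.5250,-0.8511)
member 3 (1-3): L=3.2678, (cx,cy)=(0.9942,0.1071)
member 4 (2-3): L=3.2556, (cx,cy)=(0.5486,0.8361)
solve A·x = −loads:
  F[0-1] = -4215.8330 N (compression)
  F[0-2] = -974.1600 N (compression)
  F[1-2] = +848.4589 N (tension)
  F[1-3] = -86.7141 N (compression)
  F[2-3] = -963.8443 N (compression)
  Rx@0 = +3382.5700 N
  Ry@0 = +3460.1748 N
  Ry@2 = +83.7152 N

-86.714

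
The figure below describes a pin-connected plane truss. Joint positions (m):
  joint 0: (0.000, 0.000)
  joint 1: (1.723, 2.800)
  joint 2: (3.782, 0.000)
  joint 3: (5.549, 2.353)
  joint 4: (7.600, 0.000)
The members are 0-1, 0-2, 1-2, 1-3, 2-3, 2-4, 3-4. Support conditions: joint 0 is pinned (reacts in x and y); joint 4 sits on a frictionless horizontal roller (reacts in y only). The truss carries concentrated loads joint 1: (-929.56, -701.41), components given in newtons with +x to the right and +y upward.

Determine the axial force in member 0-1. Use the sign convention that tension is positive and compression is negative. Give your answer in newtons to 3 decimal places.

-1038.975

N=5 nodes, M=7 members, R=3 reactions → 2N=10, M+R=10
member 0 (0-1): L=3.2877, (cx,cy)=(0.5241,0.8517)
member 1 (0-2): L=3.7820, (cx,cy)=(1.0000,0.0000)
member 2 (1-2): L=3.4756, (cx,cy)=(0.5924,-0.8056)
member 3 (1-3): L=3.8520, (cx,cy)=(0.9932,-0.1160)
member 4 (2-3): L=2.9426, (cx,cy)=(0.6005,0.7996)
member 5 (2-4): L=3.8180, (cx,cy)=(1.0000,0.0000)
member 6 (3-4): L=3.1214, (cx,cy)=(0.6571,-0.7538)
solve A·x = −loads:
  F[0-1] = -1038.9749 N (compression)
  F[0-2] = -385.0536 N (compression)
  F[1-2] = +188.0274 N (tension)
  F[1-3] = +275.5231 N (tension)
  F[2-3] = -189.4369 N (compression)
  F[2-4] = -159.9069 N (compression)
  F[3-4] = +243.3619 N (tension)
  Rx@0 = +929.5600 N
  Ry@0 = +884.8624 N
  Ry@4 = -183.4524 N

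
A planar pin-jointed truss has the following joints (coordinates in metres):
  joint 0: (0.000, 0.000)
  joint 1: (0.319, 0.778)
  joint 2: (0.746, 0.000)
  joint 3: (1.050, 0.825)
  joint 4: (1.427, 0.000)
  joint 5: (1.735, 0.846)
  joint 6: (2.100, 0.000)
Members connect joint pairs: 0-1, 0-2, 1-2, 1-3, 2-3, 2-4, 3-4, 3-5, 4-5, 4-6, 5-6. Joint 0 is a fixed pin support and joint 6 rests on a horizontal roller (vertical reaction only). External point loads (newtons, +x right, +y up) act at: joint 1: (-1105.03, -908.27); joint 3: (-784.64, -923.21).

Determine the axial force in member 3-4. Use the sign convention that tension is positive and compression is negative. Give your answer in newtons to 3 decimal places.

N=7 nodes, M=11 members, R=3 reactions → 2N=14, M+R=14
member 0 (0-1): L=0.8409, (cx,cy)=(0.3794,0.9252)
member 1 (0-2): L=0.7460, (cx,cy)=(1.0000,0.0000)
member 2 (1-2): L=0.8875, (cx,cy)=(0.4811,-0.8766)
member 3 (1-3): L=0.7325, (cx,cy)=(0.9979,0.0642)
member 4 (2-3): L=0.8792, (cx,cy)=(0.3458,0.9383)
member 5 (2-4): L=0.6810, (cx,cy)=(1.0000,0.0000)
member 6 (3-4): L=0.9071, (cx,cy)=(0.4156,-0.9095)
member 7 (3-5): L=0.6853, (cx,cy)=(0.9995,0.0306)
member 8 (4-5): L=0.9003, (cx,cy)=(0.3421,0.9397)
member 9 (4-6): L=0.6730, (cx,cy)=(1.0000,0.0000)
member 10 (5-6): L=0.9214, (cx,cy)=(0.3961,-0.9182)
solve A·x = −loads:
  F[0-1] = -2107.0595 N (compression)
  F[0-2] = -1090.3072 N (compression)
  F[1-2] = +1168.9630 N (tension)
  F[1-3] = -257.2979 N (compression)
  F[2-3] = -1092.1223 N (compression)
  F[2-4] = -150.2622 N (compression)
  F[3-4] = +133.0077 N (tension)
  F[3-5] = +95.0250 N (tension)
  F[4-5] = -128.7429 N (compression)
  F[4-6] = -50.9374 N (compression)
  F[5-6] = +128.5828 N (tension)
  Rx@0 = +1889.6700 N
  Ry@0 = +1949.5432 N
  Ry@6 = -118.0632 N

133.008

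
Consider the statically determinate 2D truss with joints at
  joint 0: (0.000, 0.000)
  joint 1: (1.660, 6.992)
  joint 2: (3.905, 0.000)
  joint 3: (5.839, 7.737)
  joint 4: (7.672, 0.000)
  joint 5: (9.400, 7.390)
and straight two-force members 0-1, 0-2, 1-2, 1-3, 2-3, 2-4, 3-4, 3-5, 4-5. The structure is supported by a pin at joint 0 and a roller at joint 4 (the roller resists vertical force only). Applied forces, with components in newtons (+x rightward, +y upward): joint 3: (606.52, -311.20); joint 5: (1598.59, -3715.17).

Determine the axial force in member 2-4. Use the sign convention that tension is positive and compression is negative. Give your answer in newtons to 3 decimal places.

N=6 nodes, M=9 members, R=3 reactions → 2N=12, M+R=12
member 0 (0-1): L=7.1864, (cx,cy)=(0.2310,0.9730)
member 1 (0-2): L=3.9050, (cx,cy)=(1.0000,0.0000)
member 2 (1-2): L=7.3436, (cx,cy)=(0.3057,-0.9521)
member 3 (1-3): L=4.2449, (cx,cy)=(0.9845,0.1755)
member 4 (2-3): L=7.9751, (cx,cy)=(0.2425,0.9701)
member 5 (2-4): L=3.7670, (cx,cy)=(1.0000,0.0000)
member 6 (3-4): L=7.9512, (cx,cy)=(0.2305,-0.9731)
member 7 (3-5): L=3.5779, (cx,cy)=(0.9953,-0.0970)
member 8 (4-5): L=7.5893, (cx,cy)=(0.2277,0.9737)
solve A·x = −loads:
  F[0-1] = +2994.9186 N (tension)
  F[0-2] = +1513.3036 N (tension)
  F[1-2] = -2772.2278 N (compression)
  F[1-3] = +1563.5716 N (tension)
  F[2-3] = +2720.7208 N (tension)
  F[2-4] = +6.0160 N (tension)
  F[3-4] = -3555.9726 N (compression)
  F[3-5] = +2423.7662 N (tension)
  F[4-5] = -3573.9739 N (compression)
  Rx@0 = -2205.1100 N
  Ry@0 = -2913.9220 N
  Ry@4 = +6940.2920 N

6.016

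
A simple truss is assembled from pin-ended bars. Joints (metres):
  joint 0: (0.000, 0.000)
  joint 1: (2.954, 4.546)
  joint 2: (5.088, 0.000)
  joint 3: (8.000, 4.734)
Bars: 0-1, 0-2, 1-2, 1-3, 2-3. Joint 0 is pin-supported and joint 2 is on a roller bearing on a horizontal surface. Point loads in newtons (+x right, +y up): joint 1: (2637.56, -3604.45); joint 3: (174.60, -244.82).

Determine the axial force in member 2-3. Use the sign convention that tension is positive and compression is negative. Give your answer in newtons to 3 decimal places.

-301.988

N=4 nodes, M=5 members, R=3 reactions → 2N=8, M+R=8
member 0 (0-1): L=5.4215, (cx,cy)=(0.5449,0.8385)
member 1 (0-2): L=5.0880, (cx,cy)=(1.0000,0.0000)
member 2 (1-2): L=5.0220, (cx,cy)=(0.4249,-0.9052)
member 3 (1-3): L=5.0495, (cx,cy)=(0.9993,0.0372)
member 4 (2-3): L=5.5579, (cx,cy)=(0.5239,0.8518)
solve A·x = −loads:
  F[0-1] = +1368.3530 N (tension)
  F[0-2] = +2066.5832 N (tension)
  F[1-2] = -5235.6525 N (compression)
  F[1-3] = +333.0533 N (tension)
  F[2-3] = -301.9875 N (compression)
  Rx@0 = -2812.1600 N
  Ry@0 = -1147.3907 N
  Ry@2 = +4996.6607 N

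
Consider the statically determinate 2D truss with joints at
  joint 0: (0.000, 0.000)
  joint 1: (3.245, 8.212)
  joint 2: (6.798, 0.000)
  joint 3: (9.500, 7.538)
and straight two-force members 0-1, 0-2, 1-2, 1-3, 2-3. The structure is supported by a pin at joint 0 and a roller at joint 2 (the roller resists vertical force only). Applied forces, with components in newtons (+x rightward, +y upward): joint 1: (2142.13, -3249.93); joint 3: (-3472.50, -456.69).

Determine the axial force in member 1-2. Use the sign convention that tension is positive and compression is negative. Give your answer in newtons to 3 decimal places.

N=4 nodes, M=5 members, R=3 reactions → 2N=8, M+R=8
member 0 (0-1): L=8.8299, (cx,cy)=(0.3675,0.9300)
member 1 (0-2): L=6.7980, (cx,cy)=(1.0000,0.0000)
member 2 (1-2): L=8.9477, (cx,cy)=(0.3971,-0.9178)
member 3 (1-3): L=6.2912, (cx,cy)=(0.9942,-0.1071)
member 4 (2-3): L=8.0076, (cx,cy)=(0.3374,0.9414)
solve A·x = −loads:
  F[0-1] = -2989.0344 N (compression)
  F[0-2] = -231.8947 N (compression)
  F[1-2] = -138.1406 N (compression)
  F[1-3] = -3204.1928 N (compression)
  F[2-3] = -849.8068 N (compression)
  Rx@0 = +1330.3700 N
  Ry@0 = +2779.8703 N
  Ry@2 = +926.7497 N

-138.141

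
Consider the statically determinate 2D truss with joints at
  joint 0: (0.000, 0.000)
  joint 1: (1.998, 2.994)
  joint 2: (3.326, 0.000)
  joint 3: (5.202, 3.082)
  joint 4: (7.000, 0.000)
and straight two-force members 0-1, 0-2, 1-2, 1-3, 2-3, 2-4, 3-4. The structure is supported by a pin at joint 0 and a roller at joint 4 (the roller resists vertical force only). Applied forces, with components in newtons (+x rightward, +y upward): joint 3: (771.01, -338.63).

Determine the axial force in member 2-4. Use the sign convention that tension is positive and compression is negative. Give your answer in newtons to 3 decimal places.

N=5 nodes, M=7 members, R=3 reactions → 2N=10, M+R=10
member 0 (0-1): L=3.5994, (cx,cy)=(0.5551,0.8318)
member 1 (0-2): L=3.3260, (cx,cy)=(1.0000,0.0000)
member 2 (1-2): L=3.2753, (cx,cy)=(0.4055,-0.9141)
member 3 (1-3): L=3.2052, (cx,cy)=(0.9996,0.0275)
member 4 (2-3): L=3.6081, (cx,cy)=(0.5199,0.8542)
member 5 (2-4): L=3.6740, (cx,cy)=(1.0000,0.0000)
member 6 (3-4): L=3.5681, (cx,cy)=(0.5039,-0.8638)
solve A·x = −loads:
  F[0-1] = +303.5430 N (tension)
  F[0-2] = +602.5179 N (tension)
  F[1-2] = -267.8817 N (compression)
  F[1-3] = +277.2115 N (tension)
  F[2-3] = +286.6713 N (tension)
  F[2-4] = +344.8491 N (tension)
  F[3-4] = -684.3523 N (compression)
  Rx@0 = -771.0100 N
  Ry@0 = -252.4852 N
  Ry@4 = +591.1152 N

344.849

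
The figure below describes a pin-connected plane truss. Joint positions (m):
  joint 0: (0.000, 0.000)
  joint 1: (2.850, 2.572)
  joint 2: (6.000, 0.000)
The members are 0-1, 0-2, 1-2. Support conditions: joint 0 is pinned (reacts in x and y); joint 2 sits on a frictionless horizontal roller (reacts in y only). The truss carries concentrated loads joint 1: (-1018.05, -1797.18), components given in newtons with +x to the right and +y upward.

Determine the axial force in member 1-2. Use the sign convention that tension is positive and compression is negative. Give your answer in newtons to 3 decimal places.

-659.735

N=3 nodes, M=3 members, R=3 reactions → 2N=6, M+R=6
member 0 (0-1): L=3.8390, (cx,cy)=(0.7424,0.6700)
member 1 (0-2): L=6.0000, (cx,cy)=(1.0000,0.0000)
member 2 (1-2): L=4.0667, (cx,cy)=(0.7746,-0.6325)
solve A·x = −loads:
  F[0-1] = -2059.6750 N (compression)
  F[0-2] = +511.0255 N (tension)
  F[1-2] = -659.7348 N (compression)
  Rx@0 = +1018.0500 N
  Ry@0 = +1379.9236 N
  Ry@2 = +417.2564 N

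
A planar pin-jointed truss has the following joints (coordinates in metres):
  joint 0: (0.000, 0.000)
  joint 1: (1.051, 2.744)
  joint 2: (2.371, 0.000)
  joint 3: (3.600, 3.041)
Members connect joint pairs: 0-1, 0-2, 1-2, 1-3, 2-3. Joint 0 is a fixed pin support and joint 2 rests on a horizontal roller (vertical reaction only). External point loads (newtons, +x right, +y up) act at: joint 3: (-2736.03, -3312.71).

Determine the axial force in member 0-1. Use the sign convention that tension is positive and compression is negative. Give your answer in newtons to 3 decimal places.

N=4 nodes, M=5 members, R=3 reactions → 2N=8, M+R=8
member 0 (0-1): L=2.9384, (cx,cy)=(0.3577,0.9338)
member 1 (0-2): L=2.3710, (cx,cy)=(1.0000,0.0000)
member 2 (1-2): L=3.0450, (cx,cy)=(0.4335,-0.9012)
member 3 (1-3): L=2.5662, (cx,cy)=(0.9933,0.1157)
member 4 (2-3): L=3.2800, (cx,cy)=(0.3747,0.9271)
solve A·x = −loads:
  F[0-1] = -1919.0005 N (compression)
  F[0-2] = -2049.6441 N (compression)
  F[1-2] = +1799.0321 N (tension)
  F[1-3] = -1476.1851 N (compression)
  F[2-3] = -3388.7497 N (compression)
  Rx@0 = +2736.0300 N
  Ry@0 = +1792.0484 N
  Ry@2 = +1520.6616 N

-1919.000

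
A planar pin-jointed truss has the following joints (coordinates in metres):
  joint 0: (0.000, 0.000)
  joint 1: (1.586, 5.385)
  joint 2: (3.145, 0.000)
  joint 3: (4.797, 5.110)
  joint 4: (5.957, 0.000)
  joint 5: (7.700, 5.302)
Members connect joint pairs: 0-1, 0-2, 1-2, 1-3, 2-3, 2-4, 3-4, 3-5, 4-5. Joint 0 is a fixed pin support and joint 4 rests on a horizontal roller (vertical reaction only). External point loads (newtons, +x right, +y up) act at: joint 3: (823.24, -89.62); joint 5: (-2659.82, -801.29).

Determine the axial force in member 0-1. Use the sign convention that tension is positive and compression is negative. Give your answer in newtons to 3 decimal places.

N=6 nodes, M=9 members, R=3 reactions → 2N=12, M+R=12
member 0 (0-1): L=5.6137, (cx,cy)=(0.2825,0.9593)
member 1 (0-2): L=3.1450, (cx,cy)=(1.0000,0.0000)
member 2 (1-2): L=5.6061, (cx,cy)=(0.2781,-0.9606)
member 3 (1-3): L=3.2228, (cx,cy)=(0.9964,-0.0853)
member 4 (2-3): L=5.3704, (cx,cy)=(0.3076,0.9515)
member 5 (2-4): L=2.8120, (cx,cy)=(1.0000,0.0000)
member 6 (3-4): L=5.2400, (cx,cy)=(0.2214,-0.9752)
member 7 (3-5): L=2.9093, (cx,cy)=(0.9978,0.0660)
member 8 (4-5): L=5.5812, (cx,cy)=(0.3123,0.9500)
solve A·x = −loads:
  F[0-1] = -1505.5034 N (compression)
  F[0-2] = -1411.2405 N (compression)
  F[1-2] = +1580.5865 N (tension)
  F[1-3] = -868.0484 N (compression)
  F[2-3] = -1595.6092 N (compression)
  F[2-4] = -480.8691 N (compression)
  F[3-4] = +1222.8735 N (tension)
  F[3-5] = -2455.0148 N (compression)
  F[4-5] = -672.9309 N (compression)
  Rx@0 = +1836.5800 N
  Ry@0 = +1444.1699 N
  Ry@4 = -553.2599 N

-1505.503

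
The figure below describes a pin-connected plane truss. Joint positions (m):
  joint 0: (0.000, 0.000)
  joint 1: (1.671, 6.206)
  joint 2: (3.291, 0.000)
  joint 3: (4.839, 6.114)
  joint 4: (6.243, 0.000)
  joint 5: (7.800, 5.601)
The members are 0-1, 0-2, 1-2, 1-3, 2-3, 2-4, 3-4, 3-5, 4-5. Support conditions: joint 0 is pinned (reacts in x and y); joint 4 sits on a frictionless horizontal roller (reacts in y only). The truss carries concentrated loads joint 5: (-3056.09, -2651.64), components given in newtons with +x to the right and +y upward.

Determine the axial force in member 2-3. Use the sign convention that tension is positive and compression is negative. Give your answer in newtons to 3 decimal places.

N=6 nodes, M=9 members, R=3 reactions → 2N=12, M+R=12
member 0 (0-1): L=6.4270, (cx,cy)=(0.2600,0.9656)
member 1 (0-2): L=3.2910, (cx,cy)=(1.0000,0.0000)
member 2 (1-2): L=6.4140, (cx,cy)=(0.2526,-0.9676)
member 3 (1-3): L=3.1693, (cx,cy)=(0.9996,-0.0290)
member 4 (2-3): L=6.3069, (cx,cy)=(0.2454,0.9694)
member 5 (2-4): L=2.9520, (cx,cy)=(1.0000,0.0000)
member 6 (3-4): L=6.2731, (cx,cy)=(0.2238,-0.9746)
member 7 (3-5): L=3.0051, (cx,cy)=(0.9853,-0.1707)
member 8 (4-5): L=5.8134, (cx,cy)=(0.2678,0.9635)
solve A·x = −loads:
  F[0-1] = -2154.5963 N (compression)
  F[0-2] = -2495.9040 N (compression)
  F[1-2] = +2183.5806 N (tension)
  F[1-3] = -1112.1708 N (compression)
  F[2-3] = -2179.4515 N (compression)
  F[2-4] = -1409.4535 N (compression)
  F[3-4] = +2527.9330 N (tension)
  F[3-5] = -2245.3760 N (compression)
  F[4-5] = -3150.0290 N (compression)
  Rx@0 = +3056.0900 N
  Ry@0 = +2080.4992 N
  Ry@4 = +571.1408 N

-2179.452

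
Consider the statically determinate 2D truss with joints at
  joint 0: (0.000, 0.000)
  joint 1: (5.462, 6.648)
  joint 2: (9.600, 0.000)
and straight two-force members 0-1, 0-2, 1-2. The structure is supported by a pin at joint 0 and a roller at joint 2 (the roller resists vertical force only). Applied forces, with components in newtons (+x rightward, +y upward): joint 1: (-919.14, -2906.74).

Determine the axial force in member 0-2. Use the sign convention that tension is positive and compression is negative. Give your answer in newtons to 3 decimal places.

N=3 nodes, M=3 members, R=3 reactions → 2N=6, M+R=6
member 0 (0-1): L=8.6040, (cx,cy)=(0.6348,0.7727)
member 1 (0-2): L=9.6000, (cx,cy)=(1.0000,0.0000)
member 2 (1-2): L=7.8306, (cx,cy)=(0.5284,-0.8490)
solve A·x = −loads:
  F[0-1] = -2445.3548 N (compression)
  F[0-2] = +633.2170 N (tension)
  F[1-2] = -1198.2831 N (compression)
  Rx@0 = +919.1400 N
  Ry@0 = +1889.4305 N
  Ry@2 = +1017.3095 N

633.217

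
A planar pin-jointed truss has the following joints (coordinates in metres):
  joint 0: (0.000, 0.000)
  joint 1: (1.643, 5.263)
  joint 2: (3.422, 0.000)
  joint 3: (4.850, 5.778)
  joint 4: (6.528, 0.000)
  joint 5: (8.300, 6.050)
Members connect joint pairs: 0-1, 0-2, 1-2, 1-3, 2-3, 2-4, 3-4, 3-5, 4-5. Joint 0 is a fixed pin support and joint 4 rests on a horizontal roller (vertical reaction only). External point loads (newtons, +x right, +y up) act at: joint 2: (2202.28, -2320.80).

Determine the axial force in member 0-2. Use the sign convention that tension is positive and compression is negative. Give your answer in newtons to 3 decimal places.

2546.997

N=6 nodes, M=9 members, R=3 reactions → 2N=12, M+R=12
member 0 (0-1): L=5.5135, (cx,cy)=(0.2980,0.9546)
member 1 (0-2): L=3.4220, (cx,cy)=(1.0000,0.0000)
member 2 (1-2): L=5.5555, (cx,cy)=(0.3202,-0.9473)
member 3 (1-3): L=3.2481, (cx,cy)=(0.9874,0.1586)
member 4 (2-3): L=5.9518, (cx,cy)=(0.2399,0.9708)
member 5 (2-4): L=3.1060, (cx,cy)=(1.0000,0.0000)
member 6 (3-4): L=6.0167, (cx,cy)=(0.2789,-0.9603)
member 7 (3-5): L=3.4607, (cx,cy)=(0.9969,0.0786)
member 8 (4-5): L=6.3042, (cx,cy)=(0.2811,0.9597)
solve A·x = −loads:
  F[0-1] = -1156.7848 N (compression)
  F[0-2] = +2546.9974 N (tension)
  F[1-2] = +1050.1678 N (tension)
  F[1-3] = -689.7281 N (compression)
  F[2-3] = +1365.8250 N (tension)
  F[2-4] = +353.3068 N (tension)
  F[3-4] = -1266.8352 N (compression)
  F[3-5] = -0.0000 N (compression)
  F[4-5] = +0.0000 N (tension)
  Rx@0 = -2202.2800 N
  Ry@0 = +1104.2287 N
  Ry@4 = +1216.5713 N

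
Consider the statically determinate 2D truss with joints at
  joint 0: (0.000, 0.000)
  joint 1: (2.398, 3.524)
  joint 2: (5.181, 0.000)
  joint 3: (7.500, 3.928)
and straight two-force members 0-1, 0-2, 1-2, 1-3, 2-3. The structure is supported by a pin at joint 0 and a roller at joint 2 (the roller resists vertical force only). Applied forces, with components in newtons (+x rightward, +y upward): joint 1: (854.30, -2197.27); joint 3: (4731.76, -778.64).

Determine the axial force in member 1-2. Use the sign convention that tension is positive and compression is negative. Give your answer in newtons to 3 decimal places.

-6502.094

N=4 nodes, M=5 members, R=3 reactions → 2N=8, M+R=8
member 0 (0-1): L=4.2625, (cx,cy)=(0.5626,0.8267)
member 1 (0-2): L=5.1810, (cx,cy)=(1.0000,0.0000)
member 2 (1-2): L=4.4904, (cx,cy)=(0.6198,-0.7848)
member 3 (1-3): L=5.1180, (cx,cy)=(0.9969,0.0789)
member 4 (2-3): L=4.5615, (cx,cy)=(0.5084,0.8611)
solve A·x = −loads:
  F[0-1] = +4035.9868 N (tension)
  F[0-2] = +3315.4965 N (tension)
  F[1-2] = -6502.0940 N (compression)
  F[1-3] = +5463.0942 N (tension)
  F[2-3] = -1404.9994 N (compression)
  Rx@0 = -5586.0600 N
  Ry@0 = -3336.7246 N
  Ry@2 = +6312.6346 N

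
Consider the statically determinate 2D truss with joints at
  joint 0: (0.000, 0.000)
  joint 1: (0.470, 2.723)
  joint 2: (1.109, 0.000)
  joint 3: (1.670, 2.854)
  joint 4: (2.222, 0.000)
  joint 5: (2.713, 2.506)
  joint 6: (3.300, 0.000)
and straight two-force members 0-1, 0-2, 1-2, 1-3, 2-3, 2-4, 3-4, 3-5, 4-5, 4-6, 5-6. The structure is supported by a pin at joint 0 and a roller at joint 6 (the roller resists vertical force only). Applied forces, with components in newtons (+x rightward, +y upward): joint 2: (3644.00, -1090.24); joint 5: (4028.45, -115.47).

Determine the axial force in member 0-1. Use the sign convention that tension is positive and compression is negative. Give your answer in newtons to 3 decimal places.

2349.016

N=7 nodes, M=11 members, R=3 reactions → 2N=14, M+R=14
member 0 (0-1): L=2.7633, (cx,cy)=(0.1701,0.9854)
member 1 (0-2): L=1.1090, (cx,cy)=(1.0000,0.0000)
member 2 (1-2): L=2.7970, (cx,cy)=(0.2285,-0.9736)
member 3 (1-3): L=1.2071, (cx,cy)=(0.9941,0.1085)
member 4 (2-3): L=2.9086, (cx,cy)=(0.1929,0.9812)
member 5 (2-4): L=1.1130, (cx,cy)=(1.0000,0.0000)
member 6 (3-4): L=2.9069, (cx,cy)=(0.1899,-0.9818)
member 7 (3-5): L=1.0995, (cx,cy)=(0.9486,-0.3165)
member 8 (4-5): L=2.5536, (cx,cy)=(0.1923,0.9813)
member 9 (4-6): L=1.0780, (cx,cy)=(1.0000,0.0000)
member 10 (5-6): L=2.5738, (cx,cy)=(0.2281,-0.9736)
solve A·x = −loads:
  F[0-1] = +2349.0156 N (tension)
  F[0-2] = +7272.9090 N (tension)
  F[1-2] = -2274.5980 N (compression)
  F[1-3] = +924.6598 N (tension)
  F[2-3] = +3367.9202 N (tension)
  F[2-4] = +2459.6624 N (tension)
  F[3-4] = -4277.2874 N (compression)
  F[3-5] = +2510.0529 N (tension)
  F[4-5] = +4279.3072 N (tension)
  F[4-6] = +824.6337 N (tension)
  F[5-6] = -3615.7881 N (compression)
  Rx@0 = -7672.4500 N
  Ry@0 = -2314.7876 N
  Ry@6 = +3520.4976 N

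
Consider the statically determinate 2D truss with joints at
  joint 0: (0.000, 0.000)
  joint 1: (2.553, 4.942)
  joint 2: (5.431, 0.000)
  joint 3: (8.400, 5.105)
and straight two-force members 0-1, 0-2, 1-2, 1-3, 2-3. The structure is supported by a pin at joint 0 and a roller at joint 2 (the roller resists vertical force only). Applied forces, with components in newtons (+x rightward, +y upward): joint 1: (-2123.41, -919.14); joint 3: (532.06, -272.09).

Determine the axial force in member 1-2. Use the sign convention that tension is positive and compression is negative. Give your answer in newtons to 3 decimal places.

N=4 nodes, M=5 members, R=3 reactions → 2N=8, M+R=8
member 0 (0-1): L=5.5625, (cx,cy)=(0.4590,0.8885)
member 1 (0-2): L=5.4310, (cx,cy)=(1.0000,0.0000)
member 2 (1-2): L=5.7189, (cx,cy)=(0.5032,-0.8641)
member 3 (1-3): L=5.8493, (cx,cy)=(0.9996,0.0279)
member 4 (2-3): L=5.9056, (cx,cy)=(0.5027,0.8644)
solve A·x = −loads:
  F[0-1] = -1992.7052 N (compression)
  F[0-2] = -676.7620 N (compression)
  F[1-2] = +1007.7523 N (tension)
  F[1-3] = +701.9530 N (tension)
  F[2-3] = -337.3892 N (compression)
  Rx@0 = +1591.3500 N
  Ry@0 = +1770.4245 N
  Ry@2 = -579.1945 N

1007.752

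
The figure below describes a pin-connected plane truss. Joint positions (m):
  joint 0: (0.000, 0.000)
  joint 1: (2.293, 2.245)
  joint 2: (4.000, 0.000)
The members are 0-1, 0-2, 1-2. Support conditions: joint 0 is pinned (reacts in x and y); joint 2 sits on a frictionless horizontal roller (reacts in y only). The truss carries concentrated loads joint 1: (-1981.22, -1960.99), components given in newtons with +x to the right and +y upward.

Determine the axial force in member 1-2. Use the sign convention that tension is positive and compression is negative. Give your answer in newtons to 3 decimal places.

N=3 nodes, M=3 members, R=3 reactions → 2N=6, M+R=6
member 0 (0-1): L=3.2090, (cx,cy)=(0.7145,0.6996)
member 1 (0-2): L=4.0000, (cx,cy)=(1.0000,0.0000)
member 2 (1-2): L=2.8203, (cx,cy)=(0.6053,-0.7960)
solve A·x = −loads:
  F[0-1] = -2785.6557 N (compression)
  F[0-2] = +9.2595 N (tension)
  F[1-2] = -15.2982 N (compression)
  Rx@0 = +1981.2200 N
  Ry@0 = +1948.8122 N
  Ry@2 = +12.1778 N

-15.298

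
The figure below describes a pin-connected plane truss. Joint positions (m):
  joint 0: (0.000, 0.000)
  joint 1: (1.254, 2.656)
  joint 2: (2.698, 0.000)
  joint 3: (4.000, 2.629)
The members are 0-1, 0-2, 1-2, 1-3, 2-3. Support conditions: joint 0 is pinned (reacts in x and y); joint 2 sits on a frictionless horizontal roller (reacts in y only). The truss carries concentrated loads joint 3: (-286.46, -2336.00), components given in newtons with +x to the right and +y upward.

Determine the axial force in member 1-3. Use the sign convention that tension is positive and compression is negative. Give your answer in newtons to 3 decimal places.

N=4 nodes, M=5 members, R=3 reactions → 2N=8, M+R=8
member 0 (0-1): L=2.9372, (cx,cy)=(0.4269,0.9043)
member 1 (0-2): L=2.6980, (cx,cy)=(1.0000,0.0000)
member 2 (1-2): L=3.0232, (cx,cy)=(0.4776,-0.8786)
member 3 (1-3): L=2.7461, (cx,cy)=(1.0000,-0.0098)
member 4 (2-3): L=2.9337, (cx,cy)=(0.4438,0.8961)
solve A·x = −loads:
  F[0-1] = +937.9553 N (tension)
  F[0-2] = -686.9148 N (compression)
  F[1-2] = -975.1149 N (compression)
  F[1-3] = +866.2570 N (tension)
  F[2-3] = -2597.2749 N (compression)
  Rx@0 = +286.4600 N
  Ry@0 = -848.1722 N
  Ry@2 = +3184.1722 N

866.257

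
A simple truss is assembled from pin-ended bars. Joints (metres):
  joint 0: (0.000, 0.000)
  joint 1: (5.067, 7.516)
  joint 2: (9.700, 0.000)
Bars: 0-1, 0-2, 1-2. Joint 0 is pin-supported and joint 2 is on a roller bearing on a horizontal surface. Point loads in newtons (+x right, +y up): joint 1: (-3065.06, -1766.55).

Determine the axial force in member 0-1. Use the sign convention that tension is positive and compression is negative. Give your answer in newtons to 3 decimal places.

N=3 nodes, M=3 members, R=3 reactions → 2N=6, M+R=6
member 0 (0-1): L=9.0645, (cx,cy)=(0.5590,0.8292)
member 1 (0-2): L=9.7000, (cx,cy)=(1.0000,0.0000)
member 2 (1-2): L=8.8292, (cx,cy)=(0.5247,-0.8513)
solve A·x = −loads:
  F[0-1] = -3881.8331 N (compression)
  F[0-2] = -895.1336 N (compression)
  F[1-2] = +1705.8757 N (tension)
  Rx@0 = +3065.0600 N
  Ry@0 = +3218.7028 N
  Ry@2 = -1452.1528 N

-3881.833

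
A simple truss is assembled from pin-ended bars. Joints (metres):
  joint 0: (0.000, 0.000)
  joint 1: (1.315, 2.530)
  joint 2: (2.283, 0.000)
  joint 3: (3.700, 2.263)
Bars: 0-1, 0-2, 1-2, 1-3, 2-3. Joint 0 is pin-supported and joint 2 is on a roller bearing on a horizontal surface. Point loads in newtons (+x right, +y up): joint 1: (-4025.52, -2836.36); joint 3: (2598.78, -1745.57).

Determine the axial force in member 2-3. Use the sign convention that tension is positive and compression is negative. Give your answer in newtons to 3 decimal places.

N=4 nodes, M=5 members, R=3 reactions → 2N=8, M+R=8
member 0 (0-1): L=2.8513, (cx,cy)=(0.4612,0.8873)
member 1 (0-2): L=2.2830, (cx,cy)=(1.0000,0.0000)
member 2 (1-2): L=2.7089, (cx,cy)=(0.3573,-0.9340)
member 3 (1-3): L=2.3999, (cx,cy)=(0.9938,-0.1113)
member 4 (2-3): L=2.6700, (cx,cy)=(0.5307,0.8476)
solve A·x = −loads:
  F[0-1] = -2258.7855 N (compression)
  F[0-2] = -385.0173 N (compression)
  F[1-2] = -1304.4863 N (compression)
  F[1-3] = +3471.5014 N (tension)
  F[2-3] = -1603.8456 N (compression)
  Rx@0 = +1426.7400 N
  Ry@0 = +2004.2270 N
  Ry@2 = +2577.7030 N

-1603.846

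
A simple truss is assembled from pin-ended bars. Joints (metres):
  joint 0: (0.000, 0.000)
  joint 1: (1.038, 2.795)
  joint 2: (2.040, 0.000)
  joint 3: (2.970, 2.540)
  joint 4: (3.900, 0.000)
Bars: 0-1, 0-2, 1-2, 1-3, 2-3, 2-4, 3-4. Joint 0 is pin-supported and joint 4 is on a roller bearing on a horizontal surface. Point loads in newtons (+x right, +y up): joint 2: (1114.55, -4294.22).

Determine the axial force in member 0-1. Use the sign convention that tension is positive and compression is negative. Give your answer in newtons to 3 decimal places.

-2184.684

N=5 nodes, M=7 members, R=3 reactions → 2N=10, M+R=10
member 0 (0-1): L=2.9815, (cx,cy)=(0.3481,0.9374)
member 1 (0-2): L=2.0400, (cx,cy)=(1.0000,0.0000)
member 2 (1-2): L=2.9692, (cx,cy)=(0.3375,-0.9413)
member 3 (1-3): L=1.9488, (cx,cy)=(0.9914,-0.1309)
member 4 (2-3): L=2.7049, (cx,cy)=(0.3438,0.9390)
member 5 (2-4): L=1.8600, (cx,cy)=(1.0000,0.0000)
member 6 (3-4): L=2.7049, (cx,cy)=(0.3438,-0.9390)
solve A·x = −loads:
  F[0-1] = -2184.6845 N (compression)
  F[0-2] = +1875.1357 N (tension)
  F[1-2] = +2395.6403 N (tension)
  F[1-3] = -1582.6429 N (compression)
  F[2-3] = +2171.4985 N (tension)
  F[2-4] = +822.4303 N (tension)
  F[3-4] = -2392.0366 N (compression)
  Rx@0 = -1114.5500 N
  Ry@0 = +2048.0126 N
  Ry@4 = +2246.2074 N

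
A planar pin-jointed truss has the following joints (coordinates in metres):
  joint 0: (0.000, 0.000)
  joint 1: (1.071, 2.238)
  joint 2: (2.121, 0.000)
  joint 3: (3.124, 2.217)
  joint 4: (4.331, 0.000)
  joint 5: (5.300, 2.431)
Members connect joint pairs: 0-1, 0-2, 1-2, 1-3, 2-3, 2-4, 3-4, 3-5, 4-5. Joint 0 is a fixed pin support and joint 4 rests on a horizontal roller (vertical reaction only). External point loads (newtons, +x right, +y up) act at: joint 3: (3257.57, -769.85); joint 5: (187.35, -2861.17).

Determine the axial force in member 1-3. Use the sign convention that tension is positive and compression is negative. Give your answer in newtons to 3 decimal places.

N=6 nodes, M=9 members, R=3 reactions → 2N=12, M+R=12
member 0 (0-1): L=2.4811, (cx,cy)=(0.4317,0.9020)
member 1 (0-2): L=2.1210, (cx,cy)=(1.0000,0.0000)
member 2 (1-2): L=2.4721, (cx,cy)=(0.4247,-0.9053)
member 3 (1-3): L=2.0531, (cx,cy)=(0.9999,-0.0102)
member 4 (2-3): L=2.4333, (cx,cy)=(0.4122,0.9111)
member 5 (2-4): L=2.2100, (cx,cy)=(1.0000,0.0000)
member 6 (3-4): L=2.5243, (cx,cy)=(0.4782,-0.8783)
member 7 (3-5): L=2.1865, (cx,cy)=(0.9952,0.0979)
member 8 (4-5): L=2.6170, (cx,cy)=(0.3703,0.9289)
solve A·x = −loads:
  F[0-1] = +2437.0300 N (tension)
  F[0-2] = +2392.9287 N (tension)
  F[1-2] = -2451.8500 N (compression)
  F[1-3] = +2093.5113 N (tension)
  F[2-3] = +2436.2854 N (tension)
  F[2-4] = +347.3003 N (tension)
  F[3-4] = -3224.7530 N (compression)
  F[3-5] = +1388.6585 N (tension)
  F[4-5] = -3226.4025 N (compression)
  Rx@0 = -3444.9200 N
  Ry@0 = -2198.2788 N
  Ry@4 = +5829.2988 N

2093.511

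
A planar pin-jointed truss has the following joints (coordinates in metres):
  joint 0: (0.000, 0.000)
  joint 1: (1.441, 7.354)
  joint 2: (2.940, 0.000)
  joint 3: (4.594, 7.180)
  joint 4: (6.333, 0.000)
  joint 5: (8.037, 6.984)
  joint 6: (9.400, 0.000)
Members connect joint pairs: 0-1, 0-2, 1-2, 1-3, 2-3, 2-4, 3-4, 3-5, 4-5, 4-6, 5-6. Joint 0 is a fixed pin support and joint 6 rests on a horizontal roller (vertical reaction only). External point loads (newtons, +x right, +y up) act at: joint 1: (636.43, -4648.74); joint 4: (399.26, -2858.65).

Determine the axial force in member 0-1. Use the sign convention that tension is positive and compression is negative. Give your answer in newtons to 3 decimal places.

N=7 nodes, M=11 members, R=3 reactions → 2N=14, M+R=14
member 0 (0-1): L=7.4939, (cx,cy)=(0.1923,0.9813)
member 1 (0-2): L=2.9400, (cx,cy)=(1.0000,0.0000)
member 2 (1-2): L=7.5052, (cx,cy)=(0.1997,-0.9799)
member 3 (1-3): L=3.1578, (cx,cy)=(0.9985,-0.0551)
member 4 (2-3): L=7.3680, (cx,cy)=(0.2245,0.9745)
member 5 (2-4): L=3.3930, (cx,cy)=(1.0000,0.0000)
member 6 (3-4): L=7.3876, (cx,cy)=(0.2354,-0.9719)
member 7 (3-5): L=3.4486, (cx,cy)=(0.9984,-0.0568)
member 8 (4-5): L=7.1889, (cx,cy)=(0.2370,0.9715)
member 9 (4-6): L=3.0670, (cx,cy)=(1.0000,0.0000)
member 10 (5-6): L=7.1158, (cx,cy)=(0.1915,-0.9815)
solve A·x = −loads:
  F[0-1] = -4454.0250 N (compression)
  F[0-2] = +1892.1589 N (tension)
  F[1-2] = -201.7382 N (compression)
  F[1-3] = -1454.8164 N (compression)
  F[2-3] = +202.8506 N (tension)
  F[2-4] = +1806.3297 N (tension)
  F[3-4] = -206.2973 N (compression)
  F[3-5] = -1360.7079 N (compression)
  F[4-5] = +3148.8887 N (tension)
  F[4-6] = +612.1178 N (tension)
  F[5-6] = -3195.6587 N (compression)
  Rx@0 = -1035.6900 N
  Ry@0 = +4370.9037 N
  Ry@6 = +3136.4863 N

-4454.025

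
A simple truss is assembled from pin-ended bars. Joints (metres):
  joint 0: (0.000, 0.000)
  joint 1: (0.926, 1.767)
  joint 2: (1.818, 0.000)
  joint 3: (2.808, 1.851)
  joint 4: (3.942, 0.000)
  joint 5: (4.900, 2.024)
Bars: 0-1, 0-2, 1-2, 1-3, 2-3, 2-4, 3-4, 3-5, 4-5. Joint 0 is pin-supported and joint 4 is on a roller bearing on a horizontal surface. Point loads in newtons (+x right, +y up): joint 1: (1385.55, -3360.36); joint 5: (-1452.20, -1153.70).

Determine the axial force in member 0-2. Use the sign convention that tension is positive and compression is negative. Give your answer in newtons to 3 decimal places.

N=6 nodes, M=9 members, R=3 reactions → 2N=12, M+R=12
member 0 (0-1): L=1.9949, (cx,cy)=(0.4642,0.8857)
member 1 (0-2): L=1.8180, (cx,cy)=(1.0000,0.0000)
member 2 (1-2): L=1.9794, (cx,cy)=(0.4506,-0.8927)
member 3 (1-3): L=1.8839, (cx,cy)=(0.9990,0.0446)
member 4 (2-3): L=2.0991, (cx,cy)=(0.4716,0.8818)
member 5 (2-4): L=2.1240, (cx,cy)=(1.0000,0.0000)
member 6 (3-4): L=2.1708, (cx,cy)=(0.5224,-0.8527)
member 7 (3-5): L=2.0991, (cx,cy)=(0.9966,0.0824)
member 8 (4-5): L=2.2393, (cx,cy)=(0.4278,0.9039)
solve A·x = −loads:
  F[0-1] = -2726.7120 N (compression)
  F[0-2] = +1199.0231 N (tension)
  F[1-2] = -1165.1039 N (compression)
  F[1-3] = -2128.2908 N (compression)
  F[2-3] = +1179.5117 N (tension)
  F[2-4] = +117.6851 N (tension)
  F[3-4] = -1199.9279 N (compression)
  F[3-5] = -946.2619 N (compression)
  F[4-5] = -1190.1269 N (compression)
  Rx@0 = +66.6500 N
  Ry@0 = +2415.1667 N
  Ry@4 = +2098.8933 N

1199.023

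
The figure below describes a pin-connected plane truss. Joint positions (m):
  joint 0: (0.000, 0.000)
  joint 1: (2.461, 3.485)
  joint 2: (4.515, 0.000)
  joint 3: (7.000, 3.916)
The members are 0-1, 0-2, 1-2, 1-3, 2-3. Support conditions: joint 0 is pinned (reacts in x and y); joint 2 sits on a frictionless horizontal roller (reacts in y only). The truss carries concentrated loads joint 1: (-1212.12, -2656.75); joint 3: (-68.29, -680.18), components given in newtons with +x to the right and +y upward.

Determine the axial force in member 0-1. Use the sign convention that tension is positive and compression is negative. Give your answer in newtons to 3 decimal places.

-2239.189

N=4 nodes, M=5 members, R=3 reactions → 2N=8, M+R=8
member 0 (0-1): L=4.2664, (cx,cy)=(0.5768,0.8169)
member 1 (0-2): L=4.5150, (cx,cy)=(1.0000,0.0000)
member 2 (1-2): L=4.0453, (cx,cy)=(0.5078,-0.8615)
member 3 (1-3): L=4.5594, (cx,cy)=(0.9955,0.0945)
member 4 (2-3): L=4.6379, (cx,cy)=(0.5358,0.8443)
solve A·x = −loads:
  F[0-1] = -2239.1892 N (compression)
  F[0-2] = +11.2431 N (tension)
  F[1-2] = -918.0933 N (compression)
  F[1-3] = +388.3721 N (tension)
  F[2-3] = -849.0524 N (compression)
  Rx@0 = +1280.4100 N
  Ry@0 = +1829.0983 N
  Ry@2 = +1507.8317 N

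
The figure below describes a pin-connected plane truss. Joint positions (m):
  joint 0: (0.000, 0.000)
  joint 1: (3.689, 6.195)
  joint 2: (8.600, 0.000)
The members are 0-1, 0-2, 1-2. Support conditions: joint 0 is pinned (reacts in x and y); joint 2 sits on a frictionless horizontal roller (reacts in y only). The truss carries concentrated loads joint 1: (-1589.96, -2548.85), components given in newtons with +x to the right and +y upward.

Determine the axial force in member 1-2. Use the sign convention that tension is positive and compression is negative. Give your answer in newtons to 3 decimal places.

66.342

N=3 nodes, M=3 members, R=3 reactions → 2N=6, M+R=6
member 0 (0-1): L=7.2102, (cx,cy)=(0.5116,0.8592)
member 1 (0-2): L=8.6000, (cx,cy)=(1.0000,0.0000)
member 2 (1-2): L=7.9054, (cx,cy)=(0.6212,-0.7836)
solve A·x = −loads:
  F[0-1] = -3027.0407 N (compression)
  F[0-2] = -41.2126 N (compression)
  F[1-2] = +66.3415 N (tension)
  Rx@0 = +1589.9600 N
  Ry@0 = +2600.8377 N
  Ry@2 = -51.9877 N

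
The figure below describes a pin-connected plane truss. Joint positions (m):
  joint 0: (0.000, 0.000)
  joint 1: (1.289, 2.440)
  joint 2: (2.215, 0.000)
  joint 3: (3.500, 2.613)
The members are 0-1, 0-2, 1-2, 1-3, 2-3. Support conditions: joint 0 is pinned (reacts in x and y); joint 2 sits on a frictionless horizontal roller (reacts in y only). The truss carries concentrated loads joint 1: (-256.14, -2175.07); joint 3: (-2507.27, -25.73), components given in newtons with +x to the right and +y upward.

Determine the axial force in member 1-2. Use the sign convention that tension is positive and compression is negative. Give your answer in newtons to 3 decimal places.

N=4 nodes, M=5 members, R=3 reactions → 2N=8, M+R=8
member 0 (0-1): L=2.7596, (cx,cy)=(0.4671,0.8842)
member 1 (0-2): L=2.2150, (cx,cy)=(1.0000,0.0000)
member 2 (1-2): L=2.6098, (cx,cy)=(0.3548,-0.9349)
member 3 (1-3): L=2.2178, (cx,cy)=(0.9970,0.0780)
member 4 (2-3): L=2.9119, (cx,cy)=(0.4413,0.8974)
solve A·x = −loads:
  F[0-1] = -4675.7706 N (compression)
  F[0-2] = -579.3342 N (compression)
  F[1-2] = +1878.4727 N (tension)
  F[1-3] = -2602.3777 N (compression)
  F[2-3] = +197.5492 N (tension)
  Rx@0 = +2763.4100 N
  Ry@0 = +4134.3250 N
  Ry@2 = -1933.5250 N

1878.473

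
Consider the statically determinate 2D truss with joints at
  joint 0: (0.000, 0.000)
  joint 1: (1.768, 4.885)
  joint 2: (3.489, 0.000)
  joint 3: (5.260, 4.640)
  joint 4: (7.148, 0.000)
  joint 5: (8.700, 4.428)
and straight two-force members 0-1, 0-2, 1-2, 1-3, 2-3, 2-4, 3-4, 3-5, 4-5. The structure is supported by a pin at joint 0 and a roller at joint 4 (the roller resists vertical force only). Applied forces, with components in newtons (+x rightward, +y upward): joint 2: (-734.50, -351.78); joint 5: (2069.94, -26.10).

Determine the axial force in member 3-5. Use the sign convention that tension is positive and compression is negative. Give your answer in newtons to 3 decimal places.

N=6 nodes, M=9 members, R=3 reactions → 2N=12, M+R=12
member 0 (0-1): L=5.1951, (cx,cy)=(0.3403,0.9403)
member 1 (0-2): L=3.4890, (cx,cy)=(1.0000,0.0000)
member 2 (1-2): L=5.1793, (cx,cy)=(0.3323,-0.9432)
member 3 (1-3): L=3.5006, (cx,cy)=(0.9975,-0.0700)
member 4 (2-3): L=4.9665, (cx,cy)=(0.3566,0.9343)
member 5 (2-4): L=3.6590, (cx,cy)=(1.0000,0.0000)
member 6 (3-4): L=5.0094, (cx,cy)=(0.3769,-0.9263)
member 7 (3-5): L=3.4465, (cx,cy)=(0.9981,-0.0615)
member 8 (4-5): L=4.6921, (cx,cy)=(0.3308,0.9437)
solve A·x = −loads:
  F[0-1] = +1178.1949 N (tension)
  F[0-2] = +934.4758 N (tension)
  F[1-2] = -1234.9621 N (compression)
  F[1-3] = +813.3178 N (tension)
  F[2-3] = +1623.2834 N (tension)
  F[2-4] = +679.7705 N (tension)
  F[3-4] = -1711.2609 N (compression)
  F[3-5] = +2038.9895 N (tension)
  F[4-5] = +105.2447 N (tension)
  Rx@0 = -1335.4400 N
  Ry@0 = -1107.8677 N
  Ry@4 = +1485.7477 N

2038.989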